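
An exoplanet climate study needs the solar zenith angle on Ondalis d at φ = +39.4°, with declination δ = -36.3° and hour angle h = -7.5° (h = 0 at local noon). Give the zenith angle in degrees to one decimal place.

θ_z = 76.0°

cos θ_z = sin φ sin δ + cos φ cos δ cos h = -0.375769 + 0.617440 = 0.241671.
θ_z = arccos(0.241671) = 76.0°.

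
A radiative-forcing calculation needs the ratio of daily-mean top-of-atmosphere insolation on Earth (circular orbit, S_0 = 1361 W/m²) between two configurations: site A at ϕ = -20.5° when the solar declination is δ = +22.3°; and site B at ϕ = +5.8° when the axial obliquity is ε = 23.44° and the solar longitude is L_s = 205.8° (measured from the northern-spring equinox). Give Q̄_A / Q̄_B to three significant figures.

Q̄_A / Q̄_B ≈ 0.701

— Configuration A (ϕ=-20.5°):
cos h₀ = −tan(-20.5°) tan(+22.300°) = 0.1533, h₀ = 1.4168 rad.
Bracket: h₀ sin ϕ sin δ + cos ϕ cos δ sin h₀ = 1.4168×-0.35021×0.37946 + 0.93667×0.92521×0.98817 = -0.188280 + 0.856364 = 0.668084.
Q̄ = (S_0/π) × [bracket] = (1361/π) × 0.668084 = 289.43 W/m².
— Configuration B (ϕ=+5.8°):
Solar declination: sin δ = sin ε · sin L_s = sin 23.44° × sin 205.8° = -0.17313, so δ = -9.970°.
cos h₀ = −tan(+5.8°) tan(-9.970°) = 0.0179, h₀ = 1.5529 rad.
Bracket: h₀ sin ϕ sin δ + cos ϕ cos δ sin h₀ = 1.5529×0.10106×-0.17313 + 0.99488×0.98490×0.99984 = -0.027170 + 0.979701 = 0.952531.
Q̄ = (S_0/π) × [bracket] = (1361/π) × 0.952531 = 412.66 W/m².
Ratio Q̄_A / Q̄_B = 289.43 / 412.66 = 0.7014.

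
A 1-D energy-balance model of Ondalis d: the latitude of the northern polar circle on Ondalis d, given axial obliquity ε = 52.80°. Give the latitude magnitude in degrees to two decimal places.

The polar circle is the lowest latitude that experiences at least one full rotation of continuous daylight at the northern-summer solstice; it lies at |ϕ| = 90° − ε = 90° − 52.80° = 37.20°.

37.20°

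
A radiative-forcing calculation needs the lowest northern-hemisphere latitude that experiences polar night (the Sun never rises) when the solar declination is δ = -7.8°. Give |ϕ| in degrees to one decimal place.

|ϕ| = 82.2°

Polar night requires cos h₀ = −tan ϕ tan δ ≥ 1, i.e. tan ϕ tan δ ≤ −1.
The boundary is |tan ϕ| · |tan δ| = 1, so |ϕ| = 90° − |δ| = 90° − 7.8° = 82.2° in the northern hemisphere.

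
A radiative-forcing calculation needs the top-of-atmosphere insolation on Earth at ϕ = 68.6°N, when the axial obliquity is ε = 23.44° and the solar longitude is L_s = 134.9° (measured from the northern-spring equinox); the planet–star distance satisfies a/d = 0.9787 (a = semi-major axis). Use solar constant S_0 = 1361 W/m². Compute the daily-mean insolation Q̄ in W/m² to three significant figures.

Q̄ ≈ 359 W/m²

Solar declination: sin δ = sin ε · sin L_s = sin 23.44° × sin 134.9° = 0.28177, so δ = +16.366°.
cos h₀ = −tan(+68.6°) tan(+16.366°) = -0.7494, h₀ = 2.4179 rad.
Bracket: h₀ sin ϕ sin δ + cos ϕ cos δ sin h₀ = 2.4179×0.93106×0.28177 + 0.36488×0.95948×0.66217 = 0.634323 + 0.231822 = 0.866145.
Inverse-square distance factor (a/d)² = 0.9787² = 0.957854.
Q̄ = (S_0/π) × 0.957854 × [bracket] = (1361/π) × 0.957854 × 0.866145 = 359.4 W/m².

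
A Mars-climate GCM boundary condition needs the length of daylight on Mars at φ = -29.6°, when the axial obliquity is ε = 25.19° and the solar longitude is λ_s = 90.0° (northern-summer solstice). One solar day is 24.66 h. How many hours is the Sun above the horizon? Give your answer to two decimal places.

10.21 h

Solar declination: sin δ = sin ε · sin λ_s = sin 25.19° × sin 90.0° = 0.42562, so δ = +25.190°.
cos H₀ = −tan φ · tan δ = −tan(-29.6°) × tan(+25.190°) = 0.2672, so H₀ = 1.3003 rad = 74.50°.
Daylight = 2H₀/(2π) × 24.66 h = (1.3003/π) × 24.66 = 10.21 h.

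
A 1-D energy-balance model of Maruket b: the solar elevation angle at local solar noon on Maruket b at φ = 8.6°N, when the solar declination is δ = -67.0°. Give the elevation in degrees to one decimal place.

14.4°

At local noon the hour angle is zero, so the zenith angle equals |φ − δ| = |+8.6° − (-67.000°)| = 75.600°.
Elevation = 90° − 75.600° = 14.4°.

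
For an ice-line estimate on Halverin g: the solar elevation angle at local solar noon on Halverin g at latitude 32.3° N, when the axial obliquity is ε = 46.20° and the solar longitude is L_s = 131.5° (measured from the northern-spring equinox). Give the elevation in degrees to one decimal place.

89.6°

Solar declination: sin δ = sin ε · sin L_s = sin 46.20° × sin 131.5° = 0.54057, so δ = +32.722°.
At local noon the hour angle is zero, so the zenith angle equals |ϕ − δ| = |+32.3° − (+32.722°)| = 0.422°.
Elevation = 90° − 0.422° = 89.6°.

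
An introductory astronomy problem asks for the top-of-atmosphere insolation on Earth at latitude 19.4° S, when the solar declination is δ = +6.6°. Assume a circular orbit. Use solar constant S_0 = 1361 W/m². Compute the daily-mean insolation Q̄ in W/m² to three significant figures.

cos h₀ = −tan(-19.4°) tan(+6.600°) = 0.0407, h₀ = 1.5300 rad.
Bracket: h₀ sin ϕ sin δ + cos ϕ cos δ sin h₀ = 1.5300×-0.33216×0.11494 + 0.94322×0.99337×0.99917 = -0.058413 + 0.936189 = 0.877776.
Q̄ = (S_0/π) × [bracket] = (1361/π) × 0.877776 = 380.3 W/m².

Q̄ ≈ 380 W/m²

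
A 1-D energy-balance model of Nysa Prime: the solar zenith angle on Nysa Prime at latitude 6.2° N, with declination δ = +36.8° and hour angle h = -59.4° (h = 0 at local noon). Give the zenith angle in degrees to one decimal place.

θ_z = 62.0°

cos θ_z = sin ϕ sin δ + cos ϕ cos δ cos h = 0.064694 + 0.405221 = 0.469915.
θ_z = arccos(0.469915) = 62.0°.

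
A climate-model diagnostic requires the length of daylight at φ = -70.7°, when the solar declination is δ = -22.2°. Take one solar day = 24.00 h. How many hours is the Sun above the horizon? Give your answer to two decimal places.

Sunrise equation: cos H₀ = −tan φ · tan δ = -1.1653 ≤ −1, so the Sun never sets (polar day) and H₀ = π.
Daylight = 2H₀/(2π) × 24.00 h = (3.1416/π) × 24.00 = 24.00 h.

24.00 h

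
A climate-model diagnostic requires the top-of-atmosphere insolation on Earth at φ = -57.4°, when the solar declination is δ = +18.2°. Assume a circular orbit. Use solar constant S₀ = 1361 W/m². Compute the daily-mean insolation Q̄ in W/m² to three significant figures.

cos H₀ = −tan(-57.4°) tan(+18.200°) = 0.5141, H₀ = 1.0308 rad.
Bracket: H₀ sin φ sin δ + cos φ cos δ sin H₀ = 1.0308×-0.84245×0.31233 + 0.53877×0.94997×0.85773 = -0.271227 + 0.438999 = 0.167772.
Q̄ = (S₀/π) × [bracket] = (1361/π) × 0.167772 = 72.68 W/m².

Q̄ ≈ 72.7 W/m²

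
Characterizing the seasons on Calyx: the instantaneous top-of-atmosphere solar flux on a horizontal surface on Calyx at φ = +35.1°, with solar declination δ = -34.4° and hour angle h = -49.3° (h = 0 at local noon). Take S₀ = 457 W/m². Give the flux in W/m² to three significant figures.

cos θ_z = sin φ sin δ + cos φ cos δ cos h = -0.324859 + 0.440210 = 0.115351.
Flux = S₀ · cos θ_z = 457 × 0.115351 = 52.72 W/m².

52.7 W/m²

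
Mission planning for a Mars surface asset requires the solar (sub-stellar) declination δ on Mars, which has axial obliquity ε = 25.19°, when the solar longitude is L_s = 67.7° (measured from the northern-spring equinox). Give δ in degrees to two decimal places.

sin δ = sin ε · sin L_s = sin 25.19° × sin 67.7° = 0.393789.
δ = arcsin(0.393789) = +23.19°.

δ = +23.19°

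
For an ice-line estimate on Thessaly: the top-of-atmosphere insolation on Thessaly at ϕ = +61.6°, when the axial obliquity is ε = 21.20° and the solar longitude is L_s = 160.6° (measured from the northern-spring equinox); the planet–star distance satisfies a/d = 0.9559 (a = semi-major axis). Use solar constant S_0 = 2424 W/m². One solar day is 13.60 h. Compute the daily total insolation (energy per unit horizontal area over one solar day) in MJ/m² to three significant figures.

22.4 MJ/m²

Solar declination: sin δ = sin ε · sin L_s = sin 21.20° × sin 160.6° = 0.12012, so δ = +6.899°.
cos h₀ = −tan(+61.6°) tan(+6.899°) = -0.2238, h₀ = 1.7965 rad.
Bracket: h₀ sin ϕ sin δ + cos ϕ cos δ sin h₀ = 1.7965×0.87965×0.12012 + 0.47562×0.99276×0.97464 = 0.189825 + 0.460202 = 0.650027.
Inverse-square distance factor (a/d)² = 0.9559² = 0.913745.
Q̄ = (S_0/π) × 0.913745 × [bracket] = (2424/π) × 0.913745 × 0.650027 = 458.29 W/m².
Daily total = Q̄ × 13.60 h × 3600 s/h = 458.29 × 13.60 × 3600 / 10⁶ = 22.44 MJ/m².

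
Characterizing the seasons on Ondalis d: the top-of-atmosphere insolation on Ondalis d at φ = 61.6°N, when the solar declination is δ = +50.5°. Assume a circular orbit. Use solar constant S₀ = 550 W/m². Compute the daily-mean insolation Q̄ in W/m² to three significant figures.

cos H₀ = −tan(+61.6°) tan(+50.500°) = -2.2436 ≤ −1 ⇒ polar day, H₀ = π.
Bracket: H₀ sin φ sin δ + cos φ cos δ sin H₀ = 3.1416×0.87965×0.77162 + 0.47562×0.63608×0.00000 = 2.132378 + 0.000000 = 2.132378.
Q̄ = (S₀/π) × [bracket] = (550/π) × 2.132378 = 373.3 W/m².

Q̄ ≈ 373 W/m²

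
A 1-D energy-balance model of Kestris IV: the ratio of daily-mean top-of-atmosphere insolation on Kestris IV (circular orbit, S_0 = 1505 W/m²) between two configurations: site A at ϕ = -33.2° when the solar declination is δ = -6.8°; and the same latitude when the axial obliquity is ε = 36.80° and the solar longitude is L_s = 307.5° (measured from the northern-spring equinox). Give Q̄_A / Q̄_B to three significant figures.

Q̄_A / Q̄_B ≈ 0.785

— Configuration A (ϕ=-33.2°):
cos h₀ = −tan(-33.2°) tan(-6.800°) = -0.0780, h₀ = 1.6489 rad.
Bracket: h₀ sin ϕ sin δ + cos ϕ cos δ sin h₀ = 1.6489×-0.54756×-0.11840 + 0.83676×0.99297×0.99695 = 0.106900 + 0.828343 = 0.935243.
Q̄ = (S_0/π) × [bracket] = (1505/π) × 0.935243 = 448.03 W/m².
— Configuration B (ϕ=-33.2°):
Solar declination: sin δ = sin ε · sin L_s = sin 36.80° × sin 307.5° = -0.47524, so δ = -28.375°.
cos h₀ = −tan(-33.2°) tan(-28.375°) = -0.3535, h₀ = 1.9321 rad.
Bracket: h₀ sin ϕ sin δ + cos ϕ cos δ sin h₀ = 1.9321×-0.54756×-0.47524 + 0.83676×0.87986×0.93545 = 0.502776 + 0.688708 = 1.191484.
Q̄ = (S_0/π) × [bracket] = (1505/π) × 1.191484 = 570.79 W/m².
Ratio Q̄_A / Q̄_B = 448.03 / 570.79 = 0.7849.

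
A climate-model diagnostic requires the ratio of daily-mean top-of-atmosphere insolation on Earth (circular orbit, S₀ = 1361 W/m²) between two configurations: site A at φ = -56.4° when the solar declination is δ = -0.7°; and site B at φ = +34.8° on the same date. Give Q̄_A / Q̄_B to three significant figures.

Q̄_A / Q̄_B ≈ 0.703

— Configuration A (φ=-56.4°):
cos H₀ = −tan(-56.4°) tan(-0.700°) = -0.0184, H₀ = 1.5892 rad.
Bracket: H₀ sin φ sin δ + cos φ cos δ sin H₀ = 1.5892×-0.83292×-0.01222 + 0.55339×0.99993×0.99983 = 0.016175 + 0.553257 = 0.569432.
Q̄ = (S₀/π) × [bracket] = (1361/π) × 0.569432 = 246.69 W/m².
— Configuration B (φ=+34.8°):
cos H₀ = −tan(+34.8°) tan(-0.700°) = 0.0085, H₀ = 1.5623 rad.
Bracket: H₀ sin φ sin δ + cos φ cos δ sin H₀ = 1.5623×0.57071×-0.01222 + 0.82115×0.99993×0.99996 = -0.010896 + 0.821060 = 0.810164.
Q̄ = (S₀/π) × [bracket] = (1361/π) × 0.810164 = 350.98 W/m².
Ratio Q̄_A / Q̄_B = 246.69 / 350.98 = 0.7029.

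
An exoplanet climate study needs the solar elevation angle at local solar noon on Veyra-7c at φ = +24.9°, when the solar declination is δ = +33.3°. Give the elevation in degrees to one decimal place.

At local noon the hour angle is zero, so the zenith angle equals |φ − δ| = |+24.9° − (+33.300°)| = 8.400°.
Elevation = 90° − 8.400° = 81.6°.

81.6°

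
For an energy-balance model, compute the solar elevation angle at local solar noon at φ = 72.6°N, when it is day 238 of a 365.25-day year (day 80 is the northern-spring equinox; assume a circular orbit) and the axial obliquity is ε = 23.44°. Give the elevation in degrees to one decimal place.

Solar longitude: λ_s = 360° × (238 − 80)/365.25 = 155.729°.
sin δ = sin 23.44° × sin 155.729° = 0.16351, so δ = +9.411°.
At local noon the hour angle is zero, so the zenith angle equals |φ − δ| = |+72.6° − (+9.411°)| = 63.189°.
Elevation = 90° − 63.189° = 26.8°.

26.8°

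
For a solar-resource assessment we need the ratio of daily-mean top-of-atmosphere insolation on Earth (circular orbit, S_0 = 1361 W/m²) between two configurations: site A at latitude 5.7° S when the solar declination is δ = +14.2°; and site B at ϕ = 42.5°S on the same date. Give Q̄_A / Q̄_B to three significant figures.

— Configuration A (ϕ=-5.7°):
cos h₀ = −tan(-5.7°) tan(+14.200°) = 0.0253, h₀ = 1.5455 rad.
Bracket: h₀ sin ϕ sin δ + cos ϕ cos δ sin h₀ = 1.5455×-0.09932×0.24531 + 0.99506×0.96945×0.99968 = -0.037655 + 0.964352 = 0.926697.
Q̄ = (S_0/π) × [bracket] = (1361/π) × 0.926697 = 401.46 W/m².
— Configuration B (ϕ=-42.5°):
cos h₀ = −tan(-42.5°) tan(+14.200°) = 0.2319, h₀ = 1.3368 rad.
Bracket: h₀ sin ϕ sin δ + cos ϕ cos δ sin h₀ = 1.3368×-0.67559×0.24531 + 0.73728×0.96945×0.97275 = -0.221547 + 0.695279 = 0.473732.
Q̄ = (S_0/π) × [bracket] = (1361/π) × 0.473732 = 205.23 W/m².
Ratio Q̄_A / Q̄_B = 401.46 / 205.23 = 1.956.

Q̄_A / Q̄_B ≈ 1.96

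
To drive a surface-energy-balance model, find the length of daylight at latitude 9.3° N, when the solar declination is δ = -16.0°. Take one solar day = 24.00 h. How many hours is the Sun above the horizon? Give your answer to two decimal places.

cos h₀ = −tan ϕ · tan δ = −tan(+9.3°) × tan(-16.000°) = 0.0470, so h₀ = 1.5238 rad = 87.31°.
Daylight = 2h₀/(2π) × 24.00 h = (1.5238/π) × 24.00 = 11.64 h.

11.64 h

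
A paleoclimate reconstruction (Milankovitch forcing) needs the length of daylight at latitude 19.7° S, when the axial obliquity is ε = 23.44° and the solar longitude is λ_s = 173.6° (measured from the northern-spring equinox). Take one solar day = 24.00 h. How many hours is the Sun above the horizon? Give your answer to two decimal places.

Solar declination: sin δ = sin ε · sin λ_s = sin 23.44° × sin 173.6° = 0.04434, so δ = +2.541°.
cos H₀ = −tan φ · tan δ = −tan(-19.7°) × tan(+2.541°) = 0.0159, so H₀ = 1.5549 rad = 89.09°.
Daylight = 2H₀/(2π) × 24.00 h = (1.5549/π) × 24.00 = 11.88 h.

11.88 h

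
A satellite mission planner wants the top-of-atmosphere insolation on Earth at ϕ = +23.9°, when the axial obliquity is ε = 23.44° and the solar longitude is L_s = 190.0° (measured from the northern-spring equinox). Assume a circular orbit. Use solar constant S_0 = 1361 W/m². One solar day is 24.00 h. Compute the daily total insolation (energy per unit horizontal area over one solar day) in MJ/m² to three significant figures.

Solar declination: sin δ = sin ε · sin L_s = sin 23.44° × sin 190.0° = -0.06908, so δ = -3.961°.
cos h₀ = −tan(+23.9°) tan(-3.961°) = 0.0307, h₀ = 1.5401 rad.
Bracket: h₀ sin ϕ sin δ + cos ϕ cos δ sin h₀ = 1.5401×0.40514×-0.06908 + 0.91425×0.99761×0.99953 = -0.043103 + 0.911636 = 0.868533.
Q̄ = (S_0/π) × [bracket] = (1361/π) × 0.868533 = 376.27 W/m².
Daily total = Q̄ × 24.00 h × 3600 s/h = 376.27 × 24.00 × 3600 / 10⁶ = 32.51 MJ/m².

32.5 MJ/m²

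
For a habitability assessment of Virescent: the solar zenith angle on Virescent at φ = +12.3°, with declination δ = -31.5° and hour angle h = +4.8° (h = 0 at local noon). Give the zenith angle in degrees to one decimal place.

θ_z = 44.0°

cos θ_z = sin φ sin δ + cos φ cos δ cos h = -0.111308 + 0.830147 = 0.718839.
θ_z = arccos(0.718839) = 44.0°.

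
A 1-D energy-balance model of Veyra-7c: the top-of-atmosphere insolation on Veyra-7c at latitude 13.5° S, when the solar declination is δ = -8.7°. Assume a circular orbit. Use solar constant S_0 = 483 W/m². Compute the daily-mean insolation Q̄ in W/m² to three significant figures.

Q̄ ≈ 156 W/m²

cos h₀ = −tan(-13.5°) tan(-8.700°) = -0.0367, h₀ = 1.6075 rad.
Bracket: h₀ sin ϕ sin δ + cos ϕ cos δ sin h₀ = 1.6075×-0.23345×-0.15126 + 0.97237×0.98849×0.99932 = 0.056763 + 0.960524 = 1.017287.
Q̄ = (S_0/π) × [bracket] = (483/π) × 1.017287 = 156.4 W/m².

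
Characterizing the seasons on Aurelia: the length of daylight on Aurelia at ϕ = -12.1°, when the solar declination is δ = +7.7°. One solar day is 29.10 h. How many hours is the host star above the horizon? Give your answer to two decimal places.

cos h₀ = −tan ϕ · tan δ = −tan(-12.1°) × tan(+7.700°) = 0.0290, so h₀ = 1.5418 rad = 88.34°.
Daylight = 2h₀/(2π) × 29.10 h = (1.5418/π) × 29.10 = 14.28 h.

14.28 h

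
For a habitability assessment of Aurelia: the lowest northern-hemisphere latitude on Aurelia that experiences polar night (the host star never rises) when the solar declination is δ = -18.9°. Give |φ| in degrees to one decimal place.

|φ| = 71.1°

Polar night requires cos H₀ = −tan φ tan δ ≥ 1, i.e. tan φ tan δ ≤ −1.
The boundary is |tan φ| · |tan δ| = 1, so |φ| = 90° − |δ| = 90° − 18.9° = 71.1° in the northern hemisphere.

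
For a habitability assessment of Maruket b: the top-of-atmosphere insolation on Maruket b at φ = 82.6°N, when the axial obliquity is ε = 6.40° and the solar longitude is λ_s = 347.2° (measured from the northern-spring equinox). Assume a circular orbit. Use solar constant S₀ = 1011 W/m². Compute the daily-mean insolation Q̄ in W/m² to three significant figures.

Q̄ ≈ 29.8 W/m²

Solar declination: sin δ = sin ε · sin λ_s = sin 6.40° × sin 347.2° = -0.02470, so δ = -1.415°.
cos H₀ = −tan(+82.6°) tan(-1.415°) = 0.1902, H₀ = 1.3794 rad.
Bracket: H₀ sin φ sin δ + cos φ cos δ sin H₀ = 1.3794×0.99167×-0.02470 + 0.12880×0.99970×0.98174 = -0.033787 + 0.126410 = 0.092623.
Q̄ = (S₀/π) × [bracket] = (1011/π) × 0.092623 = 29.81 W/m².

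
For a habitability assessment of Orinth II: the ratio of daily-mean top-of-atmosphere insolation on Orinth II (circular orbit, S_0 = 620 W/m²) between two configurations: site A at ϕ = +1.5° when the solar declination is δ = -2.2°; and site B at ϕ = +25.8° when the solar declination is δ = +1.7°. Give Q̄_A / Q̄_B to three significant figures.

— Configuration A (ϕ=+1.5°):
cos h₀ = −tan(+1.5°) tan(-2.200°) = 0.0010, h₀ = 1.5698 rad.
Bracket: h₀ sin ϕ sin δ + cos ϕ cos δ sin h₀ = 1.5698×0.02618×-0.03839 + 0.99966×0.99926×1.00000 = -0.001578 + 0.998920 = 0.997342.
Q̄ = (S_0/π) × [bracket] = (620/π) × 0.997342 = 196.83 W/m².
— Configuration B (ϕ=+25.8°):
cos h₀ = −tan(+25.8°) tan(+1.700°) = -0.0143, h₀ = 1.5851 rad.
Bracket: h₀ sin ϕ sin δ + cos ϕ cos δ sin h₀ = 1.5851×0.43523×0.02967 + 0.90032×0.99956×0.99990 = 0.020469 + 0.899834 = 0.920303.
Q̄ = (S_0/π) × [bracket] = (620/π) × 0.920303 = 181.62 W/m².
Ratio Q̄_A / Q̄_B = 196.83 / 181.62 = 1.084.

Q̄_A / Q̄_B ≈ 1.08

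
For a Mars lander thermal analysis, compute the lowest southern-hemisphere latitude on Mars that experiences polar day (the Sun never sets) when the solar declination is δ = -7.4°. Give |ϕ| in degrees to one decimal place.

Polar day requires cos h₀ = −tan ϕ tan δ ≤ −1, i.e. tan ϕ tan δ ≥ 1.
The boundary is |tan ϕ| · |tan δ| = 1, so |ϕ| = 90° − |δ| = 90° − 7.4° = 82.6° in the southern hemisphere.

|ϕ| = 82.6°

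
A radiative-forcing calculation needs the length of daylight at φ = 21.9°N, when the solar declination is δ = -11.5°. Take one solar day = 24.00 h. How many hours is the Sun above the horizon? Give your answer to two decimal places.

cos H₀ = −tan φ · tan δ = −tan(+21.9°) × tan(-11.500°) = 0.0818, so H₀ = 1.4889 rad = 85.31°.
Daylight = 2H₀/(2π) × 24.00 h = (1.4889/π) × 24.00 = 11.37 h.

11.37 h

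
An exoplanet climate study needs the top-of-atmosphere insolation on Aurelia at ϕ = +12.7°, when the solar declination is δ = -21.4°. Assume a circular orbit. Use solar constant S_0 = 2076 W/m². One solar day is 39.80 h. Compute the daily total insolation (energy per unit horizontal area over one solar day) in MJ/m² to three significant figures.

cos h₀ = −tan(+12.7°) tan(-21.400°) = 0.0883, h₀ = 1.4824 rad.
Bracket: h₀ sin ϕ sin δ + cos ϕ cos δ sin h₀ = 1.4824×0.21985×-0.36488 + 0.97553×0.93106×0.99609 = -0.118916 + 0.904726 = 0.785810.
Q̄ = (S_0/π) × [bracket] = (2076/π) × 0.785810 = 519.27 W/m².
Daily total = Q̄ × 39.80 h × 3600 s/h = 519.27 × 39.80 × 3600 / 10⁶ = 74.40 MJ/m².

74.4 MJ/m²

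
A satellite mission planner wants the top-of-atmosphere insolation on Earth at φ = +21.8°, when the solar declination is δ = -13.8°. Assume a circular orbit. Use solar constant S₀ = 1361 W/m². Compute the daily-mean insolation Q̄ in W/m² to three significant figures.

Q̄ ≈ 332 W/m²

cos H₀ = −tan(+21.8°) tan(-13.800°) = 0.0982, H₀ = 1.4724 rad.
Bracket: H₀ sin φ sin δ + cos φ cos δ sin H₀ = 1.4724×0.37137×-0.23853 + 0.92849×0.97113×0.99516 = -0.130429 + 0.897320 = 0.766891.
Q̄ = (S₀/π) × [bracket] = (1361/π) × 0.766891 = 332.2 W/m².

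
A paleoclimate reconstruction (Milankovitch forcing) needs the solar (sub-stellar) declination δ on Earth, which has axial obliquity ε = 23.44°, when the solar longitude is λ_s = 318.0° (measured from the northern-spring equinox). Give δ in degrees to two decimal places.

δ = -15.44°

sin δ = sin ε · sin λ_s = sin 23.44° × sin 318.0° = -0.266172.
δ = arcsin(-0.266172) = -15.44°.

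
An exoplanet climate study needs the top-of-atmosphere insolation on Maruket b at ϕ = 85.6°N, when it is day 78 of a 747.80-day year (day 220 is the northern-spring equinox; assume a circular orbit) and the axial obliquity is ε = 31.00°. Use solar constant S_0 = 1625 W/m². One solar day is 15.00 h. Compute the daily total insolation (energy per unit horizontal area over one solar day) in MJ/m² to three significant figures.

Solar longitude: L_s = 360° × (78 − 220)/747.80 = -68.361°, i.e. -68.361° + 360° = 291.639°.
sin δ = sin 31.00° × sin 291.639° = -0.47874, so δ = -28.603°.
cos h₀ = −tan(+85.6°) tan(-28.603°) = 7.0867 ≥ 1 ⇒ polar night, h₀ = 0 and Q̄ = 0.
Daily total = Q̄ × 15.00 h × 3600 s/h = 0.00 MJ/m².

0.00 MJ/m²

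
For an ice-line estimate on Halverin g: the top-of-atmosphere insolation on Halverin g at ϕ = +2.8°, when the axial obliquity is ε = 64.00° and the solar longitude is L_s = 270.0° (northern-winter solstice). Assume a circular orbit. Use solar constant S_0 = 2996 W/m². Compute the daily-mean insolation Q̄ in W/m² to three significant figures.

Solar declination: sin δ = sin ε · sin L_s = sin 64.00° × sin 270.0° = -0.89879, so δ = -64.000°.
cos h₀ = −tan(+2.8°) tan(-64.000°) = 0.1003, h₀ = 1.4704 rad.
Bracket: h₀ sin ϕ sin δ + cos ϕ cos δ sin h₀ = 1.4704×0.04885×-0.89879 + 0.99881×0.43837×0.99496 = -0.064559 + 0.435642 = 0.371083.
Q̄ = (S_0/π) × [bracket] = (2996/π) × 0.371083 = 353.9 W/m².

Q̄ ≈ 354 W/m²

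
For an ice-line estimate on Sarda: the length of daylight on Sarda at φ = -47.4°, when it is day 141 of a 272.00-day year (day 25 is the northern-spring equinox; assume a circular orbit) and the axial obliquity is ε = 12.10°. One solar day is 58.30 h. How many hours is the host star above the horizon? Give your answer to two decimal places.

Solar longitude: λ_s = 360° × (141 − 25)/272.00 = 153.529°.
sin δ = sin 12.10° × sin 153.529° = 0.09344, so δ = +5.361°.
cos H₀ = −tan φ · tan δ = −tan(-47.4°) × tan(+5.361°) = 0.1021, so H₀ = 1.4686 rad = 84.14°.
Daylight = 2H₀/(2π) × 58.30 h = (1.4686/π) × 58.30 = 27.25 h.

27.25 h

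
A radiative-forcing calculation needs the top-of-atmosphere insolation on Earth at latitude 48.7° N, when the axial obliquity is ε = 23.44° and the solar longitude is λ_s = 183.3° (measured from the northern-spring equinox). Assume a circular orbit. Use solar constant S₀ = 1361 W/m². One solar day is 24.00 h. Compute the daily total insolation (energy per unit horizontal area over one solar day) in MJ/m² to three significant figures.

23.7 MJ/m²

Solar declination: sin δ = sin ε · sin λ_s = sin 23.44° × sin 183.3° = -0.02290, so δ = -1.312°.
cos H₀ = −tan(+48.7°) tan(-1.312°) = 0.0261, H₀ = 1.5447 rad.
Bracket: H₀ sin φ sin δ + cos φ cos δ sin H₀ = 1.5447×0.75126×-0.02290 + 0.66000×0.99974×0.99966 = -0.026575 + 0.659604 = 0.633029.
Q̄ = (S₀/π) × [bracket] = (1361/π) × 0.633029 = 274.24 W/m².
Daily total = Q̄ × 24.00 h × 3600 s/h = 274.24 × 24.00 × 3600 / 10⁶ = 23.69 MJ/m².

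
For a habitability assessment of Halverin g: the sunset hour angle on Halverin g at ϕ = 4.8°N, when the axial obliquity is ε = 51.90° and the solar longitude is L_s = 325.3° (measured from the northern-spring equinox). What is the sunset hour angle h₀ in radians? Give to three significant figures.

Solar declination: sin δ = sin ε · sin L_s = sin 51.90° × sin 325.3° = -0.44799, so δ = -26.615°.
cos h₀ = −tan ϕ · tan δ = −tan(+4.8°) × tan(-26.615°) = 0.0421, so h₀ = 1.5287 rad = 87.59°.

h₀ = 1.53 rad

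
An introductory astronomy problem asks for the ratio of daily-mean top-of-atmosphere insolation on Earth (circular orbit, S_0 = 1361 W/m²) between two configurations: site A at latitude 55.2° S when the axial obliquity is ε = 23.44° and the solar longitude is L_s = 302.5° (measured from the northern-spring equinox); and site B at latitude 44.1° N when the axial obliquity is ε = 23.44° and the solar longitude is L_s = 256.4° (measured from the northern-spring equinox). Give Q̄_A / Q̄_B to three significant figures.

— Configuration A (ϕ=-55.2°):
Solar declination: sin δ = sin ε · sin L_s = sin 23.44° × sin 302.5° = -0.33549, so δ = -19.602°.
cos h₀ = −tan(-55.2°) tan(-19.602°) = -0.5124, h₀ = 2.1088 rad.
Bracket: h₀ sin ϕ sin δ + cos ϕ cos δ sin h₀ = 2.1088×-0.82115×-0.33549 + 0.57071×0.94204×0.85874 = 0.580948 + 0.461686 = 1.042634.
Q̄ = (S_0/π) × [bracket] = (1361/π) × 1.042634 = 451.69 W/m².
— Configuration B (ϕ=+44.1°):
Solar declination: sin δ = sin ε · sin L_s = sin 23.44° × sin 256.4° = -0.38663, so δ = -22.745°.
cos h₀ = −tan(+44.1°) tan(-22.745°) = 0.4063, h₀ = 1.1524 rad.
Bracket: h₀ sin ϕ sin δ + cos ϕ cos δ sin h₀ = 1.1524×0.69591×-0.38663 + 0.71813×0.92223×0.91375 = -0.310064 + 0.605159 = 0.295095.
Q̄ = (S_0/π) × [bracket] = (1361/π) × 0.295095 = 127.84 W/m².
Ratio Q̄_A / Q̄_B = 451.69 / 127.84 = 3.533.

Q̄_A / Q̄_B ≈ 3.53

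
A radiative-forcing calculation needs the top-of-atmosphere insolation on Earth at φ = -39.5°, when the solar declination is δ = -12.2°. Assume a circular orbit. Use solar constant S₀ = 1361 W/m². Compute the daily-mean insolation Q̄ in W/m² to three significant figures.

Q̄ ≈ 423 W/m²

cos H₀ = −tan(-39.5°) tan(-12.200°) = -0.1782, H₀ = 1.7500 rad.
Bracket: H₀ sin φ sin δ + cos φ cos δ sin H₀ = 1.7500×-0.63608×-0.21132 + 0.77162×0.97742×0.98399 = 0.235229 + 0.742122 = 0.977351.
Q̄ = (S₀/π) × [bracket] = (1361/π) × 0.977351 = 423.4 W/m².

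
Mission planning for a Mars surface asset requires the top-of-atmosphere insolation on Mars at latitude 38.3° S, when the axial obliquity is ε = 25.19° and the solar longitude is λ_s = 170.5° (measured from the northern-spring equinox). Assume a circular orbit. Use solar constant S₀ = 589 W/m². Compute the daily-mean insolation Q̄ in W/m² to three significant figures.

Solar declination: sin δ = sin ε · sin λ_s = sin 25.19° × sin 170.5° = 0.07025, so δ = +4.028°.
cos H₀ = −tan(-38.3°) tan(+4.028°) = 0.0556, H₀ = 1.5152 rad.
Bracket: H₀ sin φ sin δ + cos φ cos δ sin H₀ = 1.5152×-0.61978×0.07025 + 0.78478×0.99753×0.99845 = -0.065971 + 0.781628 = 0.715657.
Q̄ = (S₀/π) × [bracket] = (589/π) × 0.715657 = 134.2 W/m².

Q̄ ≈ 134 W/m²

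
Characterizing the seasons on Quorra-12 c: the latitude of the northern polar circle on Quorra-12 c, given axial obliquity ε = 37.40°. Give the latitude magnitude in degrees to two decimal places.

The polar circle is the lowest latitude that experiences at least one full rotation of continuous daylight at the northern-summer solstice; it lies at |φ| = 90° − ε = 90° − 37.40° = 52.60°.

52.60°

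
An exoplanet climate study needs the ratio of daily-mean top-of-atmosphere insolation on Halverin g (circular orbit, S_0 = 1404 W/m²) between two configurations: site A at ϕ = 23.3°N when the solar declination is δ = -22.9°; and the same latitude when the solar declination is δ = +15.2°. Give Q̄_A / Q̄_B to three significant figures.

Q̄_A / Q̄_B ≈ 0.586

— Configuration A (ϕ=+23.3°):
cos h₀ = −tan(+23.3°) tan(-22.900°) = 0.1819, h₀ = 1.3879 rad.
Bracket: h₀ sin ϕ sin δ + cos ϕ cos δ sin h₀ = 1.3879×0.39555×-0.38912 + 0.91845×0.92119×0.98331 = -0.213621 + 0.831946 = 0.618325.
Q̄ = (S_0/π) × [bracket] = (1404/π) × 0.618325 = 276.33 W/m².
— Configuration B (ϕ=+23.3°):
cos h₀ = −tan(+23.3°) tan(+15.200°) = -0.1170, h₀ = 1.6881 rad.
Bracket: h₀ sin ϕ sin δ + cos ϕ cos δ sin h₀ = 1.6881×0.39555×0.26219 + 0.91845×0.96502×0.99313 = 0.175072 + 0.880234 = 1.055306.
Q̄ = (S_0/π) × [bracket] = (1404/π) × 1.055306 = 471.62 W/m².
Ratio Q̄_A / Q̄_B = 276.33 / 471.62 = 0.5859.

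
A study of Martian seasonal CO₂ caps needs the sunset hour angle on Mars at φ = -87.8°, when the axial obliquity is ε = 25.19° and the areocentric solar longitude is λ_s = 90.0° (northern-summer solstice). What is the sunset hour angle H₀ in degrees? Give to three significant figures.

H₀ = 0.00°

sin δ = sin 25.19° × sin 90.0° = 0.42562, so δ = +25.190°.
cos H₀ = −tan φ · tan δ = 12.2436 ≥ 1, so the Sun never rises (polar night) and H₀ = 0.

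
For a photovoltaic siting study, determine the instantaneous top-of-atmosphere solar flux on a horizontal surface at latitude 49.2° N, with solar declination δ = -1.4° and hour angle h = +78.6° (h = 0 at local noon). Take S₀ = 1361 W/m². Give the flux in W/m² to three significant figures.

151 W/m²

cos θ_z = sin φ sin δ + cos φ cos δ cos h = -0.018495 + 0.129115 = 0.110620.
Flux = S₀ · cos θ_z = 1361 × 0.110620 = 150.6 W/m².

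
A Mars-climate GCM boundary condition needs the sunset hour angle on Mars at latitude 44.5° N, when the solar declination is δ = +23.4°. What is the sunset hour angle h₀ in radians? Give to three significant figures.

h₀ = 2.01 rad

cos h₀ = −tan ϕ · tan δ = −tan(+44.5°) × tan(+23.400°) = -0.4253, so h₀ = 2.0100 rad = 115.17°.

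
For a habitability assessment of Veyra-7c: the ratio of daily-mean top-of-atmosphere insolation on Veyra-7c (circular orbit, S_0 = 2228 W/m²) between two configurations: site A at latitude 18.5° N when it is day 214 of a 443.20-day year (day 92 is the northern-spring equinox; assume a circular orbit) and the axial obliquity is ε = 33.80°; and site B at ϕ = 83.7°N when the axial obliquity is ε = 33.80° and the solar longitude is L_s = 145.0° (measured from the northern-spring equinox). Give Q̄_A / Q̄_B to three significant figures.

— Configuration A (ϕ=+18.5°):
Solar longitude: L_s = 360° × (214 − 92)/443.20 = 99.097°.
sin δ = sin 33.80° × sin 99.097° = 0.54930, so δ = +33.319°.
cos h₀ = −tan(+18.5°) tan(+33.319°) = -0.2199, h₀ = 1.7926 rad.
Bracket: h₀ sin ϕ sin δ + cos ϕ cos δ sin h₀ = 1.7926×0.31730×0.54930 + 0.94832×0.83563×0.97551 = 0.312437 + 0.773038 = 1.085475.
Q̄ = (S_0/π) × [bracket] = (2228/π) × 1.085475 = 769.81 W/m².
— Configuration B (ϕ=+83.7°):
Solar declination: sin δ = sin ε · sin L_s = sin 33.80° × sin 145.0° = 0.31908, so δ = +18.607°.
cos h₀ = −tan(+83.7°) tan(+18.607°) = -3.0496 ≤ −1 ⇒ polar day, h₀ = π.
Bracket: h₀ sin ϕ sin δ + cos ϕ cos δ sin h₀ = 3.1416×0.99396×0.31908 + 0.10973×0.94773×0.00000 = 0.996367 + 0.000000 = 0.996367.
Q̄ = (S_0/π) × [bracket] = (2228/π) × 0.996367 = 706.62 W/m².
Ratio Q̄_A / Q̄_B = 769.81 / 706.62 = 1.089.

Q̄_A / Q̄_B ≈ 1.09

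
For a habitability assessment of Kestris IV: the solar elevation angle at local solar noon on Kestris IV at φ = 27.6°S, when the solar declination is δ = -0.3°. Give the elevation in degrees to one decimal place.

62.7°

At local noon the hour angle is zero, so the zenith angle equals |φ − δ| = |-27.6° − (-0.300°)| = 27.300°.
Elevation = 90° − 27.300° = 62.7°.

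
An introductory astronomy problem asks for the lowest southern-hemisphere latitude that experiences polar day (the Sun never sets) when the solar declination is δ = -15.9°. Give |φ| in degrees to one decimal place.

Polar day requires cos H₀ = −tan φ tan δ ≤ −1, i.e. tan φ tan δ ≥ 1.
The boundary is |tan φ| · |tan δ| = 1, so |φ| = 90° − |δ| = 90° − 15.9° = 74.1° in the southern hemisphere.

|φ| = 74.1°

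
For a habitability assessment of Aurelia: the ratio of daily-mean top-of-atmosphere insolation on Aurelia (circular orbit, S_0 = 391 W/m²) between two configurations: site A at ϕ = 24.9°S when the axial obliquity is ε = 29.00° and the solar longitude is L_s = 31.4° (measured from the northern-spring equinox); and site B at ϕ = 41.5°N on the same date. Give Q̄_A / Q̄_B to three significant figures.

Q̄_A / Q̄_B ≈ 0.712

— Configuration A (ϕ=-24.9°):
Solar declination: sin δ = sin ε · sin L_s = sin 29.00° × sin 31.4° = 0.25259, so δ = +14.631°.
cos h₀ = −tan(-24.9°) tan(+14.631°) = 0.1212, h₀ = 1.4493 rad.
Bracket: h₀ sin ϕ sin δ + cos ϕ cos δ sin h₀ = 1.4493×-0.42104×0.25259 + 0.90704×0.96757×0.99263 = -0.154134 + 0.871157 = 0.717023.
Q̄ = (S_0/π) × [bracket] = (391/π) × 0.717023 = 89.240 W/m².
— Configuration B (ϕ=+41.5°):
cos h₀ = −tan(+41.5°) tan(+14.631°) = -0.2310, h₀ = 1.8039 rad.
Bracket: h₀ sin ϕ sin δ + cos ϕ cos δ sin h₀ = 1.8039×0.66262×0.25259 + 0.74896×0.96757×0.97296 = 0.301921 + 0.705076 = 1.006997.
Q̄ = (S_0/π) × [bracket] = (391/π) × 1.006997 = 125.33 W/m².
Ratio Q̄_A / Q̄_B = 89.240 / 125.33 = 0.7120.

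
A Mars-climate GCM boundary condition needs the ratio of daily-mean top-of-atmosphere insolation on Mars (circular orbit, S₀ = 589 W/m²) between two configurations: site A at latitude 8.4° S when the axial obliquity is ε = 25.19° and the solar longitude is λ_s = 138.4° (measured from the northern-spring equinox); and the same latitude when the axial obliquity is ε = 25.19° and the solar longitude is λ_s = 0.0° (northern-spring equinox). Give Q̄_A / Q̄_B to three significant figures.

— Configuration A (φ=-8.4°):
Solar declination: sin δ = sin ε · sin λ_s = sin 25.19° × sin 138.4° = 0.28258, so δ = +16.414°.
cos H₀ = −tan(-8.4°) tan(+16.414°) = 0.0435, H₀ = 1.5273 rad.
Bracket: H₀ sin φ sin δ + cos φ cos δ sin H₀ = 1.5273×-0.14608×0.28258 + 0.98927×0.95924×0.99905 = -0.063046 + 0.948046 = 0.885000.
Q̄ = (S₀/π) × [bracket] = (589/π) × 0.885000 = 165.92 W/m².
— Configuration B (φ=-8.4°):
Solar declination: sin δ = sin ε · sin λ_s = sin 25.19° × sin 0.0° = 0.00000, so δ = +0.000°.
cos H₀ = −tan(-8.4°) tan(+0.000°) = 0.0000, H₀ = 1.5708 rad.
Bracket: H₀ sin φ sin δ + cos φ cos δ sin H₀ = 1.5708×-0.14608×0.00000 + 0.98927×1.00000×1.00000 = -0.000000 + 0.989270 = 0.989270.
Q̄ = (S₀/π) × [bracket] = (589/π) × 0.989270 = 185.47 W/m².
Ratio Q̄_A / Q̄_B = 165.92 / 185.47 = 0.8946.

Q̄_A / Q̄_B ≈ 0.895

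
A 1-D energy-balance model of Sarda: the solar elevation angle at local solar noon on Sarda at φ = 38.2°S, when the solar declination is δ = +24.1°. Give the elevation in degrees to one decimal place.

At local noon the hour angle is zero, so the zenith angle equals |φ − δ| = |-38.2° − (+24.100°)| = 62.300°.
Elevation = 90° − 62.300° = 27.7°.

27.7°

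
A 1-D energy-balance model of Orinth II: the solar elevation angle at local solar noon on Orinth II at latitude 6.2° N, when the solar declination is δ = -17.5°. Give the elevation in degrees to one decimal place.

66.3°

At local noon the hour angle is zero, so the zenith angle equals |φ − δ| = |+6.2° − (-17.500°)| = 23.700°.
Elevation = 90° − 23.700° = 66.3°.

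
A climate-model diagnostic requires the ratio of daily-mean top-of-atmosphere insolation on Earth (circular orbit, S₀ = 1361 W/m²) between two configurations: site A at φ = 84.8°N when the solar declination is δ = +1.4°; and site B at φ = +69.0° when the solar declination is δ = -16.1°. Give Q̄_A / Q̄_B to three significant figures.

— Configuration A (φ=+84.8°):
cos H₀ = −tan(+84.8°) tan(+1.400°) = -0.2685, H₀ = 1.8427 rad.
Bracket: H₀ sin φ sin δ + cos φ cos δ sin H₀ = 1.8427×0.99588×0.02443 + 0.09063×0.99970×0.96327 = 0.044832 + 0.087275 = 0.132107.
Q̄ = (S₀/π) × [bracket] = (1361/π) × 0.132107 = 57.231 W/m².
— Configuration B (φ=+69.0°):
cos H₀ = −tan(+69.0°) tan(-16.100°) = 0.7519, H₀ = 0.7198 rad.
Bracket: H₀ sin φ sin δ + cos φ cos δ sin H₀ = 0.7198×0.93358×-0.27731 + 0.35837×0.96078×0.65925 = -0.186350 + 0.226989 = 0.040639.
Q̄ = (S₀/π) × [bracket] = (1361/π) × 0.040639 = 17.606 W/m².
Ratio Q̄_A / Q̄_B = 57.231 / 17.606 = 3.251.

Q̄_A / Q̄_B ≈ 3.25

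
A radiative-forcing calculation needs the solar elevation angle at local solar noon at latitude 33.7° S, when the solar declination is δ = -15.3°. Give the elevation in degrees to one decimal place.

At local noon the hour angle is zero, so the zenith angle equals |ϕ − δ| = |-33.7° − (-15.300°)| = 18.400°.
Elevation = 90° − 18.400° = 71.6°.

71.6°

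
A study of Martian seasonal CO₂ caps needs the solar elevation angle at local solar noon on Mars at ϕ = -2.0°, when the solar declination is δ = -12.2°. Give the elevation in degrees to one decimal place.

79.8°

At local noon the hour angle is zero, so the zenith angle equals |ϕ − δ| = |-2.0° − (-12.200°)| = 10.200°.
Elevation = 90° − 10.200° = 79.8°.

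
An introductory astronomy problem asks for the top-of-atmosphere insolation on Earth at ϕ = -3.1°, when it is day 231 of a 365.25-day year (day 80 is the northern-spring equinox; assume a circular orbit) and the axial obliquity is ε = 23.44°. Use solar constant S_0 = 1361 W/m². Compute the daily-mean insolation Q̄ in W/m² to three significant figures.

Solar longitude: L_s = 360° × (231 − 80)/365.25 = 148.830°.
sin δ = sin 23.44° × sin 148.830° = 0.20589, so δ = +11.882°.
cos h₀ = −tan(-3.1°) tan(+11.882°) = 0.0114, h₀ = 1.5594 rad.
Bracket: h₀ sin ϕ sin δ + cos ϕ cos δ sin h₀ = 1.5594×-0.05408×0.20589 + 0.99854×0.97858×0.99994 = -0.017363 + 0.977093 = 0.959730.
Q̄ = (S_0/π) × [bracket] = (1361/π) × 0.959730 = 415.8 W/m².

Q̄ ≈ 416 W/m²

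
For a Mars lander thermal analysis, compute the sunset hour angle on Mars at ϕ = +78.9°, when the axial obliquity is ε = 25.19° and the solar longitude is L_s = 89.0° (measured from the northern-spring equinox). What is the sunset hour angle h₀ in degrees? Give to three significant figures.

h₀ = 180°

Solar declination: sin δ = sin ε · sin L_s = sin 25.19° × sin 89.0° = 0.42556, so δ = +25.186°.
Sunrise equation: cos h₀ = −tan ϕ · tan δ = -2.3970 ≤ −1, so the Sun never sets (polar day) and h₀ = π.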